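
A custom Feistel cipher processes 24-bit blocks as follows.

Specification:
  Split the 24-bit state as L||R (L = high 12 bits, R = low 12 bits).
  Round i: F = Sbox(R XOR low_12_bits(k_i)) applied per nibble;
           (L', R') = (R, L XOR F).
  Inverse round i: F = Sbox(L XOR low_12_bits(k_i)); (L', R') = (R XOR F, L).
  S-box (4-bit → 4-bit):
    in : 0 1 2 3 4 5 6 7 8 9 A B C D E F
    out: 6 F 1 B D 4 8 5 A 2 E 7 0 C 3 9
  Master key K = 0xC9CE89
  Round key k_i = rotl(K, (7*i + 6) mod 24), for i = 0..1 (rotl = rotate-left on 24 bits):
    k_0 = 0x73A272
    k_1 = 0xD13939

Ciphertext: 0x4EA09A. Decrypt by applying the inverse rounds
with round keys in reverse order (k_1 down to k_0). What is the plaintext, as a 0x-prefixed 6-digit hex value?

0x7F1C51

s_0 = ciphertext = 0x4EA09A
s_1 = InvRound(s_0, k_1) = 0xC514EA
s_2 = InvRound(s_1, k_0) = 0x7F1C51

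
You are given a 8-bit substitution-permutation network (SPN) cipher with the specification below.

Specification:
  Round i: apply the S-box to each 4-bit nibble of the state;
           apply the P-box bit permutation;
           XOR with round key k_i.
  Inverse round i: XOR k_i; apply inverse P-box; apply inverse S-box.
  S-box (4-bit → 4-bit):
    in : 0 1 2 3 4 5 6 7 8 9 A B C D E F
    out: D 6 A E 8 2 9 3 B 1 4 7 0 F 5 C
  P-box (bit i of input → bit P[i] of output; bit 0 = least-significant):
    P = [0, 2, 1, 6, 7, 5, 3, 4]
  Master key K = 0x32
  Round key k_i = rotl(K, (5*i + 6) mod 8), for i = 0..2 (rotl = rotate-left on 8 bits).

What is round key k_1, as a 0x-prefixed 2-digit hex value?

K = 0x32
k_0 = rotl(K, (5*0+6) mod 8) = rotl(K, 6) = 0x8C
k_1 = rotl(K, (5*1+6) mod 8) = rotl(K, 3) = 0x91

0x91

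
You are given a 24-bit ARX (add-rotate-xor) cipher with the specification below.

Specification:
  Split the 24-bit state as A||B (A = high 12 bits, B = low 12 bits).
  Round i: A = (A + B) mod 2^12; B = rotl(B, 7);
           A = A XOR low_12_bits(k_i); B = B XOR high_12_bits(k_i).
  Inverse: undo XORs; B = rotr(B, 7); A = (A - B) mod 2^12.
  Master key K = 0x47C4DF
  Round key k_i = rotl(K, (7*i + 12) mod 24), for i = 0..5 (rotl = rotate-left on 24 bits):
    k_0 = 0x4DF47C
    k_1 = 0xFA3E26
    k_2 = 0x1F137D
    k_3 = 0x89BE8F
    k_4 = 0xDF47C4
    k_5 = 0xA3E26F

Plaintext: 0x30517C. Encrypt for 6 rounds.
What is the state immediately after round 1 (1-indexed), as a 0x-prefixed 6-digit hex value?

s_0 = plaintext = 0x30517C
s_1 = Round(s_0, k_0) = 0x0FDAD4
s_2 = Round(s_1, k_1) = 0x5F75F5
s_3 = Round(s_2, k_2) = 0x891B5E
s_4 = Round(s_3, k_3) = 0xD607C1
s_5 = Round(s_4, k_4) = 0x2E5D4A
s_6 = Round(s_5, k_5) = 0x240F54

0x0FDAD4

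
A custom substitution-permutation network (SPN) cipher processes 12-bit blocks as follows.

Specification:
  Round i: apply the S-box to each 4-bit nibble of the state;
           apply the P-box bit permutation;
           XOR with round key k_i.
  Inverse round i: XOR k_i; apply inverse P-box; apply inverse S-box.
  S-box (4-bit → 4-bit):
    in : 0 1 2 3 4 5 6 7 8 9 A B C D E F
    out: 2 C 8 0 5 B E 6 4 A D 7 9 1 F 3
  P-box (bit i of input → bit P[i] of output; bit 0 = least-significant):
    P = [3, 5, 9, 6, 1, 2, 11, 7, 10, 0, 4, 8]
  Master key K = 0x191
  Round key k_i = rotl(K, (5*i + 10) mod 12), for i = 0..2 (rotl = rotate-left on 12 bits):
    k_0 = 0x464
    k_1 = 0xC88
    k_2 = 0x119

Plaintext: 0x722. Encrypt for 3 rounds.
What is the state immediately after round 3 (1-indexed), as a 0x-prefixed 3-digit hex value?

0x37E

s_0 = plaintext = 0x722
s_1 = Round(s_0, k_0) = 0x4B5
s_2 = Round(s_1, k_1) = 0x0F6
s_3 = Round(s_2, k_2) = 0x37E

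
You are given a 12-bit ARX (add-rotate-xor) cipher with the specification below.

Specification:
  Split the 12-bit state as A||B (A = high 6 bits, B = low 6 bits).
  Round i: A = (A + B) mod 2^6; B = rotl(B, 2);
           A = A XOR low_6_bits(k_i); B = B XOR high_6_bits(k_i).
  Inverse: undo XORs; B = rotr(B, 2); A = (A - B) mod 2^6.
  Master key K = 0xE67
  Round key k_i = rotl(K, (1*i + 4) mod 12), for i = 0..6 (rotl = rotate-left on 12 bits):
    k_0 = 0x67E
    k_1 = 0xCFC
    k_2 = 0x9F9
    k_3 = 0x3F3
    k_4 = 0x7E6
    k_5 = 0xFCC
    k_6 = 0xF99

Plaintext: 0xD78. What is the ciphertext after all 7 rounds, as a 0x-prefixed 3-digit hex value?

0xFA1

s_0 = plaintext = 0xD78
s_1 = Round(s_0, k_0) = 0x4FA
s_2 = Round(s_1, k_1) = 0xC58
s_3 = Round(s_2, k_2) = 0xC06
s_4 = Round(s_3, k_3) = 0x157
s_5 = Round(s_4, k_4) = 0xE82
s_6 = Round(s_5, k_5) = 0xC37
s_7 = Round(s_6, k_6) = 0xFA1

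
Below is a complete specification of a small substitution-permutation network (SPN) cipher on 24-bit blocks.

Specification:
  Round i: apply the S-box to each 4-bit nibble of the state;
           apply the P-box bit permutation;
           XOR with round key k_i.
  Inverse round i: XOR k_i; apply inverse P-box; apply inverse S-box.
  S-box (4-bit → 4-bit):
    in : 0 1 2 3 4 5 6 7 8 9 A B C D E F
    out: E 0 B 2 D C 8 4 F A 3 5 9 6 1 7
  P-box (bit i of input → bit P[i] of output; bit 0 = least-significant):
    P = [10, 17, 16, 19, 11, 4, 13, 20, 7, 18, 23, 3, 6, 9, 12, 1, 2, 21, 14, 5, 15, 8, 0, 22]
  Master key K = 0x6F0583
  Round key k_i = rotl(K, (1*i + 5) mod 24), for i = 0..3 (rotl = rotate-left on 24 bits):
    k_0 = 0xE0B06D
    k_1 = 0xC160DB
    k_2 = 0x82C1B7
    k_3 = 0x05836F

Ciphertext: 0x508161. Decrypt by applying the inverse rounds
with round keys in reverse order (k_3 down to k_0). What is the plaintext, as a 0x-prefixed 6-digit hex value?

0x77EE66

s_0 = ciphertext = 0x508161
s_1 = InvRound(s_0, k_3) = 0x6E9967
s_2 = InvRound(s_1, k_2) = 0x6DBFA6
s_3 = InvRound(s_2, k_1) = 0xF8F0AC
s_4 = InvRound(s_3, k_0) = 0x77EE66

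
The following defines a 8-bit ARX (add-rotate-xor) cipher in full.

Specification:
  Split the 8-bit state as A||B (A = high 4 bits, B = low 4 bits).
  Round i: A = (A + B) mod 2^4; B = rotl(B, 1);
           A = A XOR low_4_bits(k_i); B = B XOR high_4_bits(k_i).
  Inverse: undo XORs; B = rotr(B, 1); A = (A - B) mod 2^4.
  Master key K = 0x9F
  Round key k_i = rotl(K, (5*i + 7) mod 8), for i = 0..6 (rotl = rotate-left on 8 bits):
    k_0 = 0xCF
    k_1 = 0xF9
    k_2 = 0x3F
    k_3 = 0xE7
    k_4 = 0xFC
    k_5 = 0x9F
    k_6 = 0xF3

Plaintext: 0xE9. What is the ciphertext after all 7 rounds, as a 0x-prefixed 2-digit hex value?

0xD7

s_0 = plaintext = 0xE9
s_1 = Round(s_0, k_0) = 0x8F
s_2 = Round(s_1, k_1) = 0xE0
s_3 = Round(s_2, k_2) = 0x13
s_4 = Round(s_3, k_3) = 0x38
s_5 = Round(s_4, k_4) = 0x7E
s_6 = Round(s_5, k_5) = 0xA4
s_7 = Round(s_6, k_6) = 0xD7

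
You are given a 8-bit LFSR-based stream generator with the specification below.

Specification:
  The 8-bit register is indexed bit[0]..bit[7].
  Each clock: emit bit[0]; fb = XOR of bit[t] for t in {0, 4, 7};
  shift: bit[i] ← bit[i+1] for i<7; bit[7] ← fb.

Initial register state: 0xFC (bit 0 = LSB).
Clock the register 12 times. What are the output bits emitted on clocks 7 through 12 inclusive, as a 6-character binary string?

reg_0 = 0xFC
clock 1: out=0, reg = 0x7E
clock 2: out=0, reg = 0xBF
clock 3: out=1, reg = 0xDF
clock 4: out=1, reg = 0xEF
clock 5: out=1, reg = 0x77
clock 6: out=1, reg = 0x3B
clock 7: out=1, reg = 0x1D
clock 8: out=1, reg = 0x0E
clock 9: out=0, reg = 0x07
clock 10: out=1, reg = 0x83
clock 11: out=1, reg = 0x41
clock 12: out=1, reg = 0xA0

110111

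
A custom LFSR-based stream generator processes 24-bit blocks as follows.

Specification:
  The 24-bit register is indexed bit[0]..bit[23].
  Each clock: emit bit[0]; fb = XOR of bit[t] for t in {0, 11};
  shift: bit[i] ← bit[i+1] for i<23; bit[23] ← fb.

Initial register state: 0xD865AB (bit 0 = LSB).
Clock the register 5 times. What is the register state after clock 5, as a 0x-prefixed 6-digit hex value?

reg_0 = 0xD865AB
clock 1: out=1, reg = 0xEC32D5
clock 2: out=1, reg = 0xF6196A
clock 3: out=0, reg = 0xFB0CB5
clock 4: out=1, reg = 0x7D865A
clock 5: out=0, reg = 0x3EC32D

0x3EC32D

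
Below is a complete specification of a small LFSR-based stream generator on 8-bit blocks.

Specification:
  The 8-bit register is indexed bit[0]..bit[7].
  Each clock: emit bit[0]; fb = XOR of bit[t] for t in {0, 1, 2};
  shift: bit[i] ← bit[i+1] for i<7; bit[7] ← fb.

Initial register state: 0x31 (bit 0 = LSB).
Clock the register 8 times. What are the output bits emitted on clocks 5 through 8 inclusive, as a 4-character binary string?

1100

reg_0 = 0x31
clock 1: out=1, reg = 0x98
clock 2: out=0, reg = 0x4C
clock 3: out=0, reg = 0xA6
clock 4: out=0, reg = 0x53
clock 5: out=1, reg = 0x29
clock 6: out=1, reg = 0x94
clock 7: out=0, reg = 0xCA
clock 8: out=0, reg = 0xE5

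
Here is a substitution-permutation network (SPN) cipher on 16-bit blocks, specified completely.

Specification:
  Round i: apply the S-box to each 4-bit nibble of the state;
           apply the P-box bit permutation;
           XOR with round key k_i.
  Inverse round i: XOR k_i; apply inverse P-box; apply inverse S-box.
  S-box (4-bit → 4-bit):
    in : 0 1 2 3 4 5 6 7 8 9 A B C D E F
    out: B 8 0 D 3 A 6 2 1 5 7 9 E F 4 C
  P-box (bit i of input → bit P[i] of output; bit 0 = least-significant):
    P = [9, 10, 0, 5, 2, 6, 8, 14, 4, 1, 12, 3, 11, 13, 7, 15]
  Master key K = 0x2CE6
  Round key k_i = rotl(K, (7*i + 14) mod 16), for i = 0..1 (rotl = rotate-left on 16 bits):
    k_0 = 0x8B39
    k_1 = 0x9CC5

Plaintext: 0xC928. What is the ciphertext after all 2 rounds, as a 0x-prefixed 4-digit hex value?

s_0 = plaintext = 0xC928
s_1 = Round(s_0, k_0) = 0x39A9
s_2 = Round(s_1, k_1) = 0x0710

0x0710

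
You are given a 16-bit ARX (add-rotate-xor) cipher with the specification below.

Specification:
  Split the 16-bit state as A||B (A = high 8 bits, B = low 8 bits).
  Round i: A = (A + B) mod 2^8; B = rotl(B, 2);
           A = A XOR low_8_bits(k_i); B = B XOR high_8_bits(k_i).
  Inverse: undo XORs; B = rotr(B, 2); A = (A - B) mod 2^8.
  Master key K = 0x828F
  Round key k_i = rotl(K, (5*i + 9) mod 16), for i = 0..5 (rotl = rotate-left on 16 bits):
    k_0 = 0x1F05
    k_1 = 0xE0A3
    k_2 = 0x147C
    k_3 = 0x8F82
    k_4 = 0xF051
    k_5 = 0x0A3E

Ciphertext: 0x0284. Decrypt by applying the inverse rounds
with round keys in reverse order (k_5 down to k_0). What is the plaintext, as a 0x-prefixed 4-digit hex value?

0xBCC2

s_0 = ciphertext = 0x0284
s_1 = InvRound(s_0, k_5) = 0x99A3
s_2 = InvRound(s_1, k_4) = 0xF4D4
s_3 = InvRound(s_2, k_3) = 0xA0D6
s_4 = InvRound(s_3, k_2) = 0x2CB0
s_5 = InvRound(s_4, k_1) = 0x7B14
s_6 = InvRound(s_5, k_0) = 0xBCC2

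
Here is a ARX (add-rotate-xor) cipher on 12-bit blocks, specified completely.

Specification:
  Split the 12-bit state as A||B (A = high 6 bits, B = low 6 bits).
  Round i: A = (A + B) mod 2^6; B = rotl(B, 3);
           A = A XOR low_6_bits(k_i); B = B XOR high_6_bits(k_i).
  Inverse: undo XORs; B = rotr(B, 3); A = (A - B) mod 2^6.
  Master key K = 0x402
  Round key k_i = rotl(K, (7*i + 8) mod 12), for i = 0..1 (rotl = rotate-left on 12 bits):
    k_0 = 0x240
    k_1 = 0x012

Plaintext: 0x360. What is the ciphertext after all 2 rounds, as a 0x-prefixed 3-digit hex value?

s_0 = plaintext = 0x360
s_1 = Round(s_0, k_0) = 0xB4D
s_2 = Round(s_1, k_1) = 0xA29

0xA29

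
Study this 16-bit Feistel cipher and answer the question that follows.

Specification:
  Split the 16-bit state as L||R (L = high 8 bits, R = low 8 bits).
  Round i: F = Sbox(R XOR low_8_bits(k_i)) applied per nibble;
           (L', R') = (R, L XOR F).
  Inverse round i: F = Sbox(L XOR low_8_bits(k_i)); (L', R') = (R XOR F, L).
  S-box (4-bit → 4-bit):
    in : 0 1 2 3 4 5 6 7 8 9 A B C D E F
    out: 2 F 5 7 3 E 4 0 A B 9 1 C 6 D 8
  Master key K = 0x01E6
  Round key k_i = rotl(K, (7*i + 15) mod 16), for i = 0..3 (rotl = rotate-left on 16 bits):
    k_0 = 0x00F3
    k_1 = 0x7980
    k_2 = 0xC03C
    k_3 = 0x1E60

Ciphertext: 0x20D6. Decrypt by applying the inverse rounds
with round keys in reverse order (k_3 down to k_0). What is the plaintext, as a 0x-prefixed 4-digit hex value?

s_0 = ciphertext = 0x20D6
s_1 = InvRound(s_0, k_3) = 0xE420
s_2 = InvRound(s_1, k_2) = 0x4AE4
s_3 = InvRound(s_2, k_1) = 0x2D4A
s_4 = InvRound(s_3, k_0) = 0x272D

0x272D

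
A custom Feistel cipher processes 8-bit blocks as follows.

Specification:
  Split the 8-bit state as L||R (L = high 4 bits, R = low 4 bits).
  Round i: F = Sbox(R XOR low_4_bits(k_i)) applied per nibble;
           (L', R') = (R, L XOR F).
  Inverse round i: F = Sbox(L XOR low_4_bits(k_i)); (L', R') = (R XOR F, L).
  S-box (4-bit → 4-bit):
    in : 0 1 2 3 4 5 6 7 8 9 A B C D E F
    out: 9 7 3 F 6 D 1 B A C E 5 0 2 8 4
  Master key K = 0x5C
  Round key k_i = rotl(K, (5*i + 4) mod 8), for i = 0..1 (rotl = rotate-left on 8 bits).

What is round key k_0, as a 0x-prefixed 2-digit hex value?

0xC5

K = 0x5C
k_0 = rotl(K, (5*0+4) mod 8) = rotl(K, 4) = 0xC5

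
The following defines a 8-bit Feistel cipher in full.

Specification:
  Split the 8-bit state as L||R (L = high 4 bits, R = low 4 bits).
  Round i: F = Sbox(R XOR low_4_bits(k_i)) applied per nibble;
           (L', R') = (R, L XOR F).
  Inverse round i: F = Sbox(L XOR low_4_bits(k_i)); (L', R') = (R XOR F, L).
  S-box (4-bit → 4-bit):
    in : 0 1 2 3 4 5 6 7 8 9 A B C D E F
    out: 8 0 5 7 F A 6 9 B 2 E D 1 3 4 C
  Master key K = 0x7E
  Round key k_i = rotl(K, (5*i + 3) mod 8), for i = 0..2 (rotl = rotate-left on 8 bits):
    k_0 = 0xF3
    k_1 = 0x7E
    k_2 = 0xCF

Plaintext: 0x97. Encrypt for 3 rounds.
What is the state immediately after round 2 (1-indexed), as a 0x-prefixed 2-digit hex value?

s_0 = plaintext = 0x97
s_1 = Round(s_0, k_0) = 0x76
s_2 = Round(s_1, k_1) = 0x6C
s_3 = Round(s_2, k_2) = 0xC1

0x6C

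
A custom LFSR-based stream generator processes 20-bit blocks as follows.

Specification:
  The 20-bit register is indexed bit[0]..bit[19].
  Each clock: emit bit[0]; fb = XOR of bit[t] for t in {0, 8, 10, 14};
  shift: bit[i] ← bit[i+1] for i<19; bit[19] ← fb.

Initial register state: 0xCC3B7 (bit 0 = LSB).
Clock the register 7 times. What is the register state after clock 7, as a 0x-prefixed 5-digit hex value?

reg_0 = 0xCC3B7
clock 1: out=1, reg = 0xE61DB
clock 2: out=1, reg = 0xF30ED
clock 3: out=1, reg = 0xF9876
clock 4: out=0, reg = 0x7CC3B
clock 5: out=1, reg = 0xBE61D
clock 6: out=1, reg = 0xDF30E
clock 7: out=0, reg = 0x6F987

0x6F987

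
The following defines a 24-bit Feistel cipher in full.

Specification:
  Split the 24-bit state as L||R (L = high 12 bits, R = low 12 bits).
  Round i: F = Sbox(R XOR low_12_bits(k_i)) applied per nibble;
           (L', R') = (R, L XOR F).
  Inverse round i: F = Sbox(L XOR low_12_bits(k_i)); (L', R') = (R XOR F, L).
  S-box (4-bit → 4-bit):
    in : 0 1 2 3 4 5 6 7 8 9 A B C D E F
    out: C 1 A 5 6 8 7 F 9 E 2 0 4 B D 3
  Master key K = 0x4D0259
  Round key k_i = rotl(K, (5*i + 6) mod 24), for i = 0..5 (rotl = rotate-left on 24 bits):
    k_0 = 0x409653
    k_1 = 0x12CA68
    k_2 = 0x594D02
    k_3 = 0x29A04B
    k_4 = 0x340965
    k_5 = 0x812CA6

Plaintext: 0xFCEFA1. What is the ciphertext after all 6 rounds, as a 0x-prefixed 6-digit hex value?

s_0 = plaintext = 0xFCEFA1
s_1 = Round(s_0, k_0) = 0xFA11F4
s_2 = Round(s_1, k_1) = 0x1F4F45
s_3 = Round(s_2, k_2) = 0xF45B9B
s_4 = Round(s_3, k_3) = 0xB9BFF9
s_5 = Round(s_4, k_4) = 0xFF9C7F
s_6 = Round(s_5, k_5) = 0xC7F347

0xC7F347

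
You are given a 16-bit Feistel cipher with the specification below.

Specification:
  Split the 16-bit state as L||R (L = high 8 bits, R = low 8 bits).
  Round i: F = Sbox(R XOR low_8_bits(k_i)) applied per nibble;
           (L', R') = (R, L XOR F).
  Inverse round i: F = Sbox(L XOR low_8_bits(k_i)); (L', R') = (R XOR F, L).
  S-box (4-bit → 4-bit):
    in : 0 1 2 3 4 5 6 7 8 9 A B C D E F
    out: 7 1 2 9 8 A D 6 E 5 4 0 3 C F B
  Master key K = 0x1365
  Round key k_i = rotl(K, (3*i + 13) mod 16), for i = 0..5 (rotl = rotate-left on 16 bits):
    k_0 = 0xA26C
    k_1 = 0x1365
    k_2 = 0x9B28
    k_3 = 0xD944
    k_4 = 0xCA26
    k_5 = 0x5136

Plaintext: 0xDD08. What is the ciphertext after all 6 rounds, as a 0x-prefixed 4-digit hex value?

s_0 = plaintext = 0xDD08
s_1 = Round(s_0, k_0) = 0x0805
s_2 = Round(s_1, k_1) = 0x05DF
s_3 = Round(s_2, k_2) = 0xDFB3
s_4 = Round(s_3, k_3) = 0xB369
s_5 = Round(s_4, k_4) = 0x6938
s_6 = Round(s_5, k_5) = 0x3816

0x3816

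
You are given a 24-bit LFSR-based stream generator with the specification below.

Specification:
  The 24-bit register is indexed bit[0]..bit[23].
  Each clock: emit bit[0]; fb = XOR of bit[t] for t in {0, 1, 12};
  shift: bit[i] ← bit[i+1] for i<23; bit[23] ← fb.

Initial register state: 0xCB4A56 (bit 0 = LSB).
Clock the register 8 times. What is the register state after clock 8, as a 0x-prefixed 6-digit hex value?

0xC9CB4A

reg_0 = 0xCB4A56
clock 1: out=0, reg = 0xE5A52B
clock 2: out=1, reg = 0x72D295
clock 3: out=1, reg = 0x39694A
clock 4: out=0, reg = 0x9CB4A5
clock 5: out=1, reg = 0x4E5A52
clock 6: out=0, reg = 0x272D29
clock 7: out=1, reg = 0x939694
clock 8: out=0, reg = 0xC9CB4A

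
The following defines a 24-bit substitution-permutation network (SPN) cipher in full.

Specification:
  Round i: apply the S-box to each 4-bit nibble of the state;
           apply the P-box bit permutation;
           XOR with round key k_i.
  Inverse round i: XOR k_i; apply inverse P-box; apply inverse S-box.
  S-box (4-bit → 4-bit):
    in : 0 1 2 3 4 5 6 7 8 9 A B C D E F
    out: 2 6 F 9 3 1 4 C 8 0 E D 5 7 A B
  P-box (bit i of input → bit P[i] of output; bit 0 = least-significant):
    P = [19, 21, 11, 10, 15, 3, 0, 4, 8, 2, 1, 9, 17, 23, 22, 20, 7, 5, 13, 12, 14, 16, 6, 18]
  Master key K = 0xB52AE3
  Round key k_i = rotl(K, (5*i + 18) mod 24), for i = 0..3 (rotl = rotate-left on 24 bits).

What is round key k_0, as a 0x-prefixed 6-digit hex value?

K = 0xB52AE3
k_0 = rotl(K, (5*0+18) mod 24) = rotl(K, 18) = 0x8ED4AB

0x8ED4AB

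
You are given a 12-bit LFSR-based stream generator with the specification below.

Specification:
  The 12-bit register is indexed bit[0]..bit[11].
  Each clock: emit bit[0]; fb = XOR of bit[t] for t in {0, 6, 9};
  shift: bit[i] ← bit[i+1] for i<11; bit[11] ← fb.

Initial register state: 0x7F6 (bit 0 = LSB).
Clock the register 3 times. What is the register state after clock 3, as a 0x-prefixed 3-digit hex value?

0x4FE

reg_0 = 0x7F6
clock 1: out=0, reg = 0x3FB
clock 2: out=1, reg = 0x9FD
clock 3: out=1, reg = 0x4FE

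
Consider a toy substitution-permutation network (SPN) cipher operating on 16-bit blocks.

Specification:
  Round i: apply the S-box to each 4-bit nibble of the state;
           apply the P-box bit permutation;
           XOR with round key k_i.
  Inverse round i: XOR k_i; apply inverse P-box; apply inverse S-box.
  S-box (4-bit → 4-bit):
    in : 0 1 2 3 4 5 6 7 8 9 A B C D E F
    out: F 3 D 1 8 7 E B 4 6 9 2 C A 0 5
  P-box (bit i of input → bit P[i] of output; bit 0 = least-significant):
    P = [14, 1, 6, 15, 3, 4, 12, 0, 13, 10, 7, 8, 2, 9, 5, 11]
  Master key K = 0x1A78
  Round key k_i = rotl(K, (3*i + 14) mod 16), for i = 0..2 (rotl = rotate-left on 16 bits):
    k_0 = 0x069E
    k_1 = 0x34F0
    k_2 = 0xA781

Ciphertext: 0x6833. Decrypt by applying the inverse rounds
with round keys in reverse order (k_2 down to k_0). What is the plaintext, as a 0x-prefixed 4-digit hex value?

s_0 = ciphertext = 0x6833
s_1 = InvRound(s_0, k_2) = 0x66B7
s_2 = InvRound(s_1, k_1) = 0x1EC5
s_3 = InvRound(s_2, k_0) = 0x4E09

0x4E09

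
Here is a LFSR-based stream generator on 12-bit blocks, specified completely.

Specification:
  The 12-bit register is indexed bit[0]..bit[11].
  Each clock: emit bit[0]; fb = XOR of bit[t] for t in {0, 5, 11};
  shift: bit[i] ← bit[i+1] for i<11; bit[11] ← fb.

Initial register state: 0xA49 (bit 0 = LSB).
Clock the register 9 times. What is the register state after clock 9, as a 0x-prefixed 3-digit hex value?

0x7B5

reg_0 = 0xA49
clock 1: out=1, reg = 0x524
clock 2: out=0, reg = 0xA92
clock 3: out=0, reg = 0xD49
clock 4: out=1, reg = 0x6A4
clock 5: out=0, reg = 0xB52
clock 6: out=0, reg = 0xDA9
clock 7: out=1, reg = 0xED4
clock 8: out=0, reg = 0xF6A
clock 9: out=0, reg = 0x7B5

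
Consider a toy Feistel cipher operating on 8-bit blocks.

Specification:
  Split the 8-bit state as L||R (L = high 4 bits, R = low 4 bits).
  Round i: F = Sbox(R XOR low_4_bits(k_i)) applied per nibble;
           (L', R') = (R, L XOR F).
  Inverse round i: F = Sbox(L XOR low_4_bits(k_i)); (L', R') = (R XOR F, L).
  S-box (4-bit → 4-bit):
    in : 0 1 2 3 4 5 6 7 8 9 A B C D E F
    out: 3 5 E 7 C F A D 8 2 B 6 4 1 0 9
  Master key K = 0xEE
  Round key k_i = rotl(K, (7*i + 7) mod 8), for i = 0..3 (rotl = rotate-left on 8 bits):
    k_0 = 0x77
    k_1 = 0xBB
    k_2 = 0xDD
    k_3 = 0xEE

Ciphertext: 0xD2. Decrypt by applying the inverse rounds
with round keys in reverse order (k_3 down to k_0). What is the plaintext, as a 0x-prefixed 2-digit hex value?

s_0 = ciphertext = 0xD2
s_1 = InvRound(s_0, k_3) = 0x5D
s_2 = InvRound(s_1, k_2) = 0x55
s_3 = InvRound(s_2, k_1) = 0x55
s_4 = InvRound(s_3, k_0) = 0xB5

0xB5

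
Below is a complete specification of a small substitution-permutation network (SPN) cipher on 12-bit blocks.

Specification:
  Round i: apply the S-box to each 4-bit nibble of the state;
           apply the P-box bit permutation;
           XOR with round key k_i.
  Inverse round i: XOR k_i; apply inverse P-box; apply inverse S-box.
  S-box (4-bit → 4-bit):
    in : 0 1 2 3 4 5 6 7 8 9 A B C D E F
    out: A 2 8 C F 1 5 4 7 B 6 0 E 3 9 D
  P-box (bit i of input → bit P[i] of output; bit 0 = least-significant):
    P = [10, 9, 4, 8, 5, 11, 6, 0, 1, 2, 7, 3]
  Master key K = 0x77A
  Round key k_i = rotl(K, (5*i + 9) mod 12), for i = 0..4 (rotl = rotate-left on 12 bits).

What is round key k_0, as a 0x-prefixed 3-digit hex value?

K = 0x77A
k_0 = rotl(K, (5*0+9) mod 12) = rotl(K, 9) = 0x4EF

0x4EF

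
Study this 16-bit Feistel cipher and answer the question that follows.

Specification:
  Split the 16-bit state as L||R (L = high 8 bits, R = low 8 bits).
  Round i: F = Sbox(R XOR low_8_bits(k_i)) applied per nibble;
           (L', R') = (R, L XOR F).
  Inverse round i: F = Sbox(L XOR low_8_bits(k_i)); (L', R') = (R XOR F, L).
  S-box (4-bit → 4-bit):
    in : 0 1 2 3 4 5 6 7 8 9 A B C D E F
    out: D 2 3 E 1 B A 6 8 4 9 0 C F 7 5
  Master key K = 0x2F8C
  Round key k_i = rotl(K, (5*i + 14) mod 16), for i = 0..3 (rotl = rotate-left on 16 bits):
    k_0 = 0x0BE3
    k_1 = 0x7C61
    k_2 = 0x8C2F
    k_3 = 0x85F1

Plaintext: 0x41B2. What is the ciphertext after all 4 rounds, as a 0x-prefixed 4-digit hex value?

0x04AA

s_0 = plaintext = 0x41B2
s_1 = Round(s_0, k_0) = 0xB2F3
s_2 = Round(s_1, k_1) = 0xF3F1
s_3 = Round(s_2, k_2) = 0xF104
s_4 = Round(s_3, k_3) = 0x04AA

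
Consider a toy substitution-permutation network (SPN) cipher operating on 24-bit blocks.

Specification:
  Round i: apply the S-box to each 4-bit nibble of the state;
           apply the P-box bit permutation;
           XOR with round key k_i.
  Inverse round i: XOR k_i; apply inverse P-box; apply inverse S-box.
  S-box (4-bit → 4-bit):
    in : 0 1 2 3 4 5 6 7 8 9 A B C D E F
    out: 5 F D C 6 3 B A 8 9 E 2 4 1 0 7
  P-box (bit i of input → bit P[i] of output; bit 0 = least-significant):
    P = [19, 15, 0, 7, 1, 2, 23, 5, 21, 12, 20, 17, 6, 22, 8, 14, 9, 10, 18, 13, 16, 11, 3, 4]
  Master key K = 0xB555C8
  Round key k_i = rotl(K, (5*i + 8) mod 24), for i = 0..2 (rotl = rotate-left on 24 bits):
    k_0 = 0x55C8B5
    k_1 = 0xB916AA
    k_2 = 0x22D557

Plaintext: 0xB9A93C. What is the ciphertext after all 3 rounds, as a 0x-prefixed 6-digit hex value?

s_0 = plaintext = 0xB9A93C
s_1 = Round(s_0, k_0) = 0xB7A394
s_2 = Round(s_1, k_1) = 0xEBFB89
s_3 = Round(s_2, k_2) = 0x6AC0B7

0x6AC0B7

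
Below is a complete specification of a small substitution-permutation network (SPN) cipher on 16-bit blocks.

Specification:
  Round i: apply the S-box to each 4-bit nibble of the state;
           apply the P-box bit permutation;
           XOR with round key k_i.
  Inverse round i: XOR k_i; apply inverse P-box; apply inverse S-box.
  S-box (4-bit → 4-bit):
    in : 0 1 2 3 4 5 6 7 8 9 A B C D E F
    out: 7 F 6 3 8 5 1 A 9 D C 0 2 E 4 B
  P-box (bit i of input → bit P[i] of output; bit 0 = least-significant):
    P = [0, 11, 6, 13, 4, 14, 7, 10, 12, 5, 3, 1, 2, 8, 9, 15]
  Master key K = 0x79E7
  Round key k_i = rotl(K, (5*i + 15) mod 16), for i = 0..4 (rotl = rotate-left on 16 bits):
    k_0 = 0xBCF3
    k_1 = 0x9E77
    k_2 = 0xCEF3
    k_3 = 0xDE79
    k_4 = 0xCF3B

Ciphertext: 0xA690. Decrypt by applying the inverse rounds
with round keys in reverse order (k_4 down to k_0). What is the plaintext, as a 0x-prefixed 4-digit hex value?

s_0 = ciphertext = 0xA690
s_1 = InvRound(s_0, k_4) = 0xCD2F
s_2 = InvRound(s_1, k_3) = 0x086E
s_3 = InvRound(s_2, k_2) = 0x9E16
s_4 = InvRound(s_3, k_1) = 0xBCB5
s_5 = InvRound(s_4, k_0) = 0x64BE

0x64BE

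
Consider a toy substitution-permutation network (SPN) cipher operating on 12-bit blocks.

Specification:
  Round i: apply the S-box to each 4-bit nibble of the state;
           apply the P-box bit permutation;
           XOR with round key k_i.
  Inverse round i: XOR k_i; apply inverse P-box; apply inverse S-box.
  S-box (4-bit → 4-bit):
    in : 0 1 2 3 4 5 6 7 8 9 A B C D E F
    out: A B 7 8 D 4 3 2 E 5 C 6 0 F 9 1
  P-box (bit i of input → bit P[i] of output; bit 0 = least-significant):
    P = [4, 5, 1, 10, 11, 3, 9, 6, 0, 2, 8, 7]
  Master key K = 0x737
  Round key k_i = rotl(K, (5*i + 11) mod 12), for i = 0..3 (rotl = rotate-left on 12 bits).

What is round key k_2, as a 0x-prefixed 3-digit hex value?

K = 0x737
k_0 = rotl(K, (5*0+11) mod 12) = rotl(K, 11) = 0xB9B
k_1 = rotl(K, (5*1+11) mod 12) = rotl(K, 4) = 0x377
k_2 = rotl(K, (5*2+11) mod 12) = rotl(K, 9) = 0xEE6

0xEE6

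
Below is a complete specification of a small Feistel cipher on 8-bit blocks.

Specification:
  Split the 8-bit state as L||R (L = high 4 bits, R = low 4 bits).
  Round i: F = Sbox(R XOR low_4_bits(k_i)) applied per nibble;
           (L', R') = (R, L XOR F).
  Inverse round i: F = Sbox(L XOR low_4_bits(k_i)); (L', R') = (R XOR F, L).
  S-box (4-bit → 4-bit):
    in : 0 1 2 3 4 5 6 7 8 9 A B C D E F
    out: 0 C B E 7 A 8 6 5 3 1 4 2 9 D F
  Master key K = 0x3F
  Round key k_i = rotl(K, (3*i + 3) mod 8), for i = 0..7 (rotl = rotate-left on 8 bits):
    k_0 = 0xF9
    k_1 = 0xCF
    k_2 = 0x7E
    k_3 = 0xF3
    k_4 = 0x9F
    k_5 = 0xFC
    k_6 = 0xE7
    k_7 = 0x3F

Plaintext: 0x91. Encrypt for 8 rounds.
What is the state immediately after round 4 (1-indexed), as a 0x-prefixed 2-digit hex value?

0x01

s_0 = plaintext = 0x91
s_1 = Round(s_0, k_0) = 0x1C
s_2 = Round(s_1, k_1) = 0xCF
s_3 = Round(s_2, k_2) = 0xF0
s_4 = Round(s_3, k_3) = 0x01
s_5 = Round(s_4, k_4) = 0x1D
s_6 = Round(s_5, k_5) = 0xDD
s_7 = Round(s_6, k_6) = 0xDC
s_8 = Round(s_7, k_7) = 0xC3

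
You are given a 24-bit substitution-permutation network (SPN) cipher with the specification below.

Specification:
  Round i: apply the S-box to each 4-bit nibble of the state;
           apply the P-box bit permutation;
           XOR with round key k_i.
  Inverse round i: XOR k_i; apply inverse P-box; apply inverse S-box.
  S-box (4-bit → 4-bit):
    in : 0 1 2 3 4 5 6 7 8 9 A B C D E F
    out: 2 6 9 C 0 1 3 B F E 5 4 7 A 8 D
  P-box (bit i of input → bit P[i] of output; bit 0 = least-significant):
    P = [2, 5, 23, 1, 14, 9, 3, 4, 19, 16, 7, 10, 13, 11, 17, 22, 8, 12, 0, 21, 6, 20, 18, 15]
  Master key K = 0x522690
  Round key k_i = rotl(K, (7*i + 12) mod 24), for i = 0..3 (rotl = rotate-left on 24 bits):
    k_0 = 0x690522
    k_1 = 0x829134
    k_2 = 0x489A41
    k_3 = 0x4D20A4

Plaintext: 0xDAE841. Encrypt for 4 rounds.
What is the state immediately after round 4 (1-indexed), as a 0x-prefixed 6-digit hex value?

0xBD3B37

s_0 = plaintext = 0xDAE841
s_1 = Round(s_0, k_0) = 0xB08083
s_2 = Round(s_1, k_1) = 0x45EB2E
s_3 = Round(s_2, k_2) = 0x08DBD3
s_4 = Round(s_3, k_3) = 0xBD3B37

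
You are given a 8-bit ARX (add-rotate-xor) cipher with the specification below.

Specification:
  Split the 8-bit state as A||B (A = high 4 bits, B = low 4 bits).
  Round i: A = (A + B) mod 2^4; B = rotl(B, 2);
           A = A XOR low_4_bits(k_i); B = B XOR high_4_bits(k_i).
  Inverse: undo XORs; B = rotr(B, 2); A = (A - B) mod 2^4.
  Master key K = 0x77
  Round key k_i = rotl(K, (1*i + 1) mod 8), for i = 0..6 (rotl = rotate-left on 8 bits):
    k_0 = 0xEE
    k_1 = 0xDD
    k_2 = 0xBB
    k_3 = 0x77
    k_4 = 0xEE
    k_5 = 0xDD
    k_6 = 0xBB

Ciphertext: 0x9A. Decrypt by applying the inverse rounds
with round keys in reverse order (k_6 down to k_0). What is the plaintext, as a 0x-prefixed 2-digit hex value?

s_0 = ciphertext = 0x9A
s_1 = InvRound(s_0, k_6) = 0xE4
s_2 = InvRound(s_1, k_5) = 0xD6
s_3 = InvRound(s_2, k_4) = 0x12
s_4 = InvRound(s_3, k_3) = 0x15
s_5 = InvRound(s_4, k_2) = 0xFB
s_6 = InvRound(s_5, k_1) = 0x99
s_7 = InvRound(s_6, k_0) = 0xAD

0xAD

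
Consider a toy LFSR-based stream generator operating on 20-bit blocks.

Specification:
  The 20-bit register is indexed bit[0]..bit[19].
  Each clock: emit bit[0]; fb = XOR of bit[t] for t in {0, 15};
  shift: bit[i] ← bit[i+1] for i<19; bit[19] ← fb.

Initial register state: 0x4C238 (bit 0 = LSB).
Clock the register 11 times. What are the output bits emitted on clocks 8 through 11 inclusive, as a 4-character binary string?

reg_0 = 0x4C238
clock 1: out=0, reg = 0xA611C
clock 2: out=0, reg = 0x5308E
clock 3: out=0, reg = 0x29847
clock 4: out=1, reg = 0x14C23
clock 5: out=1, reg = 0x8A611
clock 6: out=1, reg = 0x45308
clock 7: out=0, reg = 0x22984
clock 8: out=0, reg = 0x114C2
clock 9: out=0, reg = 0x08A61
clock 10: out=1, reg = 0x04530
clock 11: out=0, reg = 0x02298

0010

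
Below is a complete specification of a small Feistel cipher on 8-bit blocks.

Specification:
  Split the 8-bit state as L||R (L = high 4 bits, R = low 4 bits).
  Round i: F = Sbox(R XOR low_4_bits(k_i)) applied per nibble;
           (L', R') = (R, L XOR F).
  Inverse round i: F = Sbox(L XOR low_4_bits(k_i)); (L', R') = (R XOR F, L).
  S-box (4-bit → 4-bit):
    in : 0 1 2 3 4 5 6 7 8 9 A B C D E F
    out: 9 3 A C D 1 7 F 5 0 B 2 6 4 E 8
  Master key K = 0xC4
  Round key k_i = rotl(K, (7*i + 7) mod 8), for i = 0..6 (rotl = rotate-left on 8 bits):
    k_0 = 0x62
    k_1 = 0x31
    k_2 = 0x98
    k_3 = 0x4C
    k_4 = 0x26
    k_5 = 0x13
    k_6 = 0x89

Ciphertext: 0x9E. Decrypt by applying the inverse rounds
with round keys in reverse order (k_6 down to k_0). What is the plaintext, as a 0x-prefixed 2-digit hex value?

0x0A

s_0 = ciphertext = 0x9E
s_1 = InvRound(s_0, k_6) = 0x79
s_2 = InvRound(s_1, k_5) = 0x47
s_3 = InvRound(s_2, k_4) = 0xD4
s_4 = InvRound(s_3, k_3) = 0x7D
s_5 = InvRound(s_4, k_2) = 0x57
s_6 = InvRound(s_5, k_1) = 0xA5
s_7 = InvRound(s_6, k_0) = 0x0A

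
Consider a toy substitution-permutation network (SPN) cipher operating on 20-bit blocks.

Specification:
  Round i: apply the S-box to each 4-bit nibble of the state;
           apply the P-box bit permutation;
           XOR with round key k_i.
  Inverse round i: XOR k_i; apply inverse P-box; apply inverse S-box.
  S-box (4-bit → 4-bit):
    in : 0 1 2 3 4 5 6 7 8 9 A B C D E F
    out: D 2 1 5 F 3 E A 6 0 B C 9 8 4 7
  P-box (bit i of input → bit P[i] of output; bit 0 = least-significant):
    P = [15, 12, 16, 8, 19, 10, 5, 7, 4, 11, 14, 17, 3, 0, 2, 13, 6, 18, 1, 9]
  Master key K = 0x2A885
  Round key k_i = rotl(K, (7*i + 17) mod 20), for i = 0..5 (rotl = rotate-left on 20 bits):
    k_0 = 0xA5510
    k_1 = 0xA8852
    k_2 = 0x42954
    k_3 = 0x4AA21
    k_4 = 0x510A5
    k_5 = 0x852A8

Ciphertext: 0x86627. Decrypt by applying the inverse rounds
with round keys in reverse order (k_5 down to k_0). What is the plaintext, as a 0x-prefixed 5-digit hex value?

0x5DEEB

s_0 = ciphertext = 0x86627
s_1 = InvRound(s_0, k_5) = 0xE4971
s_2 = InvRound(s_1, k_4) = 0x2E4C6
s_3 = InvRound(s_2, k_3) = 0x48669
s_4 = InvRound(s_3, k_2) = 0xD458C
s_5 = InvRound(s_4, k_1) = 0xF3470
s_6 = InvRound(s_5, k_0) = 0x5DEEB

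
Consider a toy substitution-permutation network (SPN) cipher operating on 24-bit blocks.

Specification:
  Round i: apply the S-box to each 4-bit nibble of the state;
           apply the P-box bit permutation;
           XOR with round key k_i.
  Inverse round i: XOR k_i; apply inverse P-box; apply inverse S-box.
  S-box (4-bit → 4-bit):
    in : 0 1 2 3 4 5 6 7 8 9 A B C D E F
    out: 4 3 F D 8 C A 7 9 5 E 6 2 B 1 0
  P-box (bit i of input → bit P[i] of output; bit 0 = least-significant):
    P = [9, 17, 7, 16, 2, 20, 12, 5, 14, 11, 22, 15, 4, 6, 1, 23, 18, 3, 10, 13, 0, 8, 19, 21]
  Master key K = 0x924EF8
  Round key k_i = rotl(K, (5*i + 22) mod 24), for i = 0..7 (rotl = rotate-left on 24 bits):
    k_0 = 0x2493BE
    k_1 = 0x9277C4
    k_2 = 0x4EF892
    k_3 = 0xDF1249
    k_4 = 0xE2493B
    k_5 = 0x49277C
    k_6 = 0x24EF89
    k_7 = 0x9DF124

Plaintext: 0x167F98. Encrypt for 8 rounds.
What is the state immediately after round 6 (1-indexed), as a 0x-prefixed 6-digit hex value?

0xF5CFCE

s_0 = plaintext = 0x167F98
s_1 = Round(s_0, k_0) = 0x25A0E1
s_2 = Round(s_1, k_1) = 0x785083
s_3 = Round(s_2, k_2) = 0x83DB35
s_4 = Round(s_3, k_3) = 0x3A2EBC
s_5 = Round(s_4, k_4) = 0x583D60
s_6 = Round(s_5, k_5) = 0xF5CFCE
s_7 = Round(s_6, k_6) = 0x34C9C9
s_8 = Round(s_7, k_7) = 0xE593E5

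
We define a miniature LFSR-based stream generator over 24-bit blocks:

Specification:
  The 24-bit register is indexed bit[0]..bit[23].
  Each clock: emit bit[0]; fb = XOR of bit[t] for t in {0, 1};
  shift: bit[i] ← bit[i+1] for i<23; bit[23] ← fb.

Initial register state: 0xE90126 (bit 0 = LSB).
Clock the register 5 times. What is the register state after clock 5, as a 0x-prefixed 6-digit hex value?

reg_0 = 0xE90126
clock 1: out=0, reg = 0xF48093
clock 2: out=1, reg = 0x7A4049
clock 3: out=1, reg = 0xBD2024
clock 4: out=0, reg = 0x5E9012
clock 5: out=0, reg = 0xAF4809

0xAF4809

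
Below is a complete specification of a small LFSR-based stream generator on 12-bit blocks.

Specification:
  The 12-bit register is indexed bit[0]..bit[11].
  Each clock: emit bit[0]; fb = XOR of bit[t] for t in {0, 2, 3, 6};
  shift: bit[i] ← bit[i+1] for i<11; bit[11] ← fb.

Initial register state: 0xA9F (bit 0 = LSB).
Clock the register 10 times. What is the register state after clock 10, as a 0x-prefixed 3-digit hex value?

reg_0 = 0xA9F
clock 1: out=1, reg = 0xD4F
clock 2: out=1, reg = 0x6A7
clock 3: out=1, reg = 0x353
clock 4: out=1, reg = 0x1A9
clock 5: out=1, reg = 0x0D4
clock 6: out=0, reg = 0x06A
clock 7: out=0, reg = 0x035
clock 8: out=1, reg = 0x01A
clock 9: out=0, reg = 0x80D
clock 10: out=1, reg = 0xC06

0xC06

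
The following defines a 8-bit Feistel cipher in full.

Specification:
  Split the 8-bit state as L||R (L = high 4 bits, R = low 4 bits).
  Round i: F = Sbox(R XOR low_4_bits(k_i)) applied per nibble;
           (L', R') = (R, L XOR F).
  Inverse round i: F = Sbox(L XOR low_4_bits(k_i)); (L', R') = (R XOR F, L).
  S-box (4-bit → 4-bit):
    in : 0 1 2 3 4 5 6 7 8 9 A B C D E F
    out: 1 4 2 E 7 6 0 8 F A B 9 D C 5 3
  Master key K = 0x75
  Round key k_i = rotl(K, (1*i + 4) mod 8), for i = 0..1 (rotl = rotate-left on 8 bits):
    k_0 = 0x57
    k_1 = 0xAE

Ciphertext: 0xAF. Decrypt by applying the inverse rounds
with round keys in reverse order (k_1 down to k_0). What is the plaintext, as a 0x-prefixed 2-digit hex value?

0x98

s_0 = ciphertext = 0xAF
s_1 = InvRound(s_0, k_1) = 0x8A
s_2 = InvRound(s_1, k_0) = 0x98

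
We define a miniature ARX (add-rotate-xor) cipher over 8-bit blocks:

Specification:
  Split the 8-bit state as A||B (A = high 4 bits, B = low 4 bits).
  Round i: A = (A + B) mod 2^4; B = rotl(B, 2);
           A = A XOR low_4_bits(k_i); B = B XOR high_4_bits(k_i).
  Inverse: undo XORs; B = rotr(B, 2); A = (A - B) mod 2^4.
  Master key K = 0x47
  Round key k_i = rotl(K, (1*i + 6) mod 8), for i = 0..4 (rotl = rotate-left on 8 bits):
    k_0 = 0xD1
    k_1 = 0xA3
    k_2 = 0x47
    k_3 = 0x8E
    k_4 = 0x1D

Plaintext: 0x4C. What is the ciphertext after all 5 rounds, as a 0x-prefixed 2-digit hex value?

0x13

s_0 = plaintext = 0x4C
s_1 = Round(s_0, k_0) = 0x1E
s_2 = Round(s_1, k_1) = 0xC1
s_3 = Round(s_2, k_2) = 0xA0
s_4 = Round(s_3, k_3) = 0x48
s_5 = Round(s_4, k_4) = 0x13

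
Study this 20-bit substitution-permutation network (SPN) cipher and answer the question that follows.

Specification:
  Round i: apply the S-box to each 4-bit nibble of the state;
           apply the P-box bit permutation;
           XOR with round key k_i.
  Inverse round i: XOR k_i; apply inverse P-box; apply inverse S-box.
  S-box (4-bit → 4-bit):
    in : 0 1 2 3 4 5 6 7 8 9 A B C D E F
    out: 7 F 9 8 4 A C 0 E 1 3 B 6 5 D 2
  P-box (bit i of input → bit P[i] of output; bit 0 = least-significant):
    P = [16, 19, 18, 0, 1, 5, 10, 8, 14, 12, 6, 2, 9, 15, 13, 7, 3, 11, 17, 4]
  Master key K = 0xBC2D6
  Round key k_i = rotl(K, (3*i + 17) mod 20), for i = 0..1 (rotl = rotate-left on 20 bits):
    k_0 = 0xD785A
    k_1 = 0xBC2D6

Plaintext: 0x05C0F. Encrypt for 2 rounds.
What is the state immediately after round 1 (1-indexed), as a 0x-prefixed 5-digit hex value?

0x7E4B0

s_0 = plaintext = 0x05C0F
s_1 = Round(s_0, k_0) = 0x7E4B0
s_2 = Round(s_1, k_1) = 0x6E134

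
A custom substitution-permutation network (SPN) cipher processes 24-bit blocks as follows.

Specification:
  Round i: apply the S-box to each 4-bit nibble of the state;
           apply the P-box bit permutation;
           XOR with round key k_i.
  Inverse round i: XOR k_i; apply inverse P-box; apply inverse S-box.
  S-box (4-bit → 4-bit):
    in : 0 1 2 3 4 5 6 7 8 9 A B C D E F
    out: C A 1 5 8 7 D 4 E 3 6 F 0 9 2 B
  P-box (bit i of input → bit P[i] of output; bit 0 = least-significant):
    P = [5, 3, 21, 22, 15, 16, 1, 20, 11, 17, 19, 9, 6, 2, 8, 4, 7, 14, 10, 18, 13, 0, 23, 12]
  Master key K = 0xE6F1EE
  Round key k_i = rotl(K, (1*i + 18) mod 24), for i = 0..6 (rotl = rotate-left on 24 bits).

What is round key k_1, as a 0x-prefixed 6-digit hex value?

K = 0xE6F1EE
k_0 = rotl(K, (1*0+18) mod 24) = rotl(K, 18) = 0xBB9BC7
k_1 = rotl(K, (1*1+18) mod 24) = rotl(K, 19) = 0x77378F

0x77378F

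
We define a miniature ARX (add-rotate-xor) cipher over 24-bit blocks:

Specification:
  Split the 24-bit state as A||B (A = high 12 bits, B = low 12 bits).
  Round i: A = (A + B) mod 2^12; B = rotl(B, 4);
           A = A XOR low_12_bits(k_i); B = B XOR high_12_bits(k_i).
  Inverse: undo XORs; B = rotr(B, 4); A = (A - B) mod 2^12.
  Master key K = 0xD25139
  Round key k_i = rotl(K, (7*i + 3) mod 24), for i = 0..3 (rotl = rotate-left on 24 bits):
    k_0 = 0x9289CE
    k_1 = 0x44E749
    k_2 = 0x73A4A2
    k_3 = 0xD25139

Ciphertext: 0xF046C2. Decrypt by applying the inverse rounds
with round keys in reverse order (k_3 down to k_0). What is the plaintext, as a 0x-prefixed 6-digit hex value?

0xD64CF2

s_0 = ciphertext = 0xF046C2
s_1 = InvRound(s_0, k_3) = 0x67F7BE
s_2 = InvRound(s_1, k_2) = 0xED5408
s_3 = InvRound(s_2, k_1) = 0x398604
s_4 = InvRound(s_3, k_0) = 0xD64CF2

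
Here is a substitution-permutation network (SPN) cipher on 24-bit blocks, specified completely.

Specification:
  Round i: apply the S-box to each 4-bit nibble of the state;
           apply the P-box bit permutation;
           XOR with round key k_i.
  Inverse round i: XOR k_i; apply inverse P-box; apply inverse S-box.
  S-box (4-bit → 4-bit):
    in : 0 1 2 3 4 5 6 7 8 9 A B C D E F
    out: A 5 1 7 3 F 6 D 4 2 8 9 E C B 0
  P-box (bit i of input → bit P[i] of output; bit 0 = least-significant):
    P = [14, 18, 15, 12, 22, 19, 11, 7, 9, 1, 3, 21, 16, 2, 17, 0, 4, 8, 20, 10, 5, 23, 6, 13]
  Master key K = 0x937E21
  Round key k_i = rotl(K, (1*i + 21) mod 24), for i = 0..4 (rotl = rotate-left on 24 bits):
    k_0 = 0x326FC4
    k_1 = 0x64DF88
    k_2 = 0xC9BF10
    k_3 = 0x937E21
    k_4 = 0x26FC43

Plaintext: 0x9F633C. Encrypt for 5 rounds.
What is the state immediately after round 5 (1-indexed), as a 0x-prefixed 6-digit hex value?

0x78C4D3

s_0 = plaintext = 0x9F633C
s_1 = Round(s_0, k_0) = 0xFCF5CA
s_2 = Round(s_1, k_1) = 0x5CC002
s_3 = Round(s_2, k_2) = 0x73DAF7
s_4 = Round(s_3, k_3) = 0xA18F50
s_5 = Round(s_4, k_4) = 0x78C4D3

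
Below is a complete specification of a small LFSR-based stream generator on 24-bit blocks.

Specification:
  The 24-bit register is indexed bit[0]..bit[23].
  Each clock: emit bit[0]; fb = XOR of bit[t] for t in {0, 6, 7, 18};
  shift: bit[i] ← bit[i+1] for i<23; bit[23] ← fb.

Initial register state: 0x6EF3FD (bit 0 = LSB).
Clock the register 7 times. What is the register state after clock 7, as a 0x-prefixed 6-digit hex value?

reg_0 = 0x6EF3FD
clock 1: out=1, reg = 0x3779FE
clock 2: out=0, reg = 0x9BBCFF
clock 3: out=1, reg = 0xCDDE7F
clock 4: out=1, reg = 0xE6EF3F
clock 5: out=1, reg = 0x73779F
clock 6: out=1, reg = 0x39BBCF
clock 7: out=1, reg = 0x9CDDE7

0x9CDDE7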